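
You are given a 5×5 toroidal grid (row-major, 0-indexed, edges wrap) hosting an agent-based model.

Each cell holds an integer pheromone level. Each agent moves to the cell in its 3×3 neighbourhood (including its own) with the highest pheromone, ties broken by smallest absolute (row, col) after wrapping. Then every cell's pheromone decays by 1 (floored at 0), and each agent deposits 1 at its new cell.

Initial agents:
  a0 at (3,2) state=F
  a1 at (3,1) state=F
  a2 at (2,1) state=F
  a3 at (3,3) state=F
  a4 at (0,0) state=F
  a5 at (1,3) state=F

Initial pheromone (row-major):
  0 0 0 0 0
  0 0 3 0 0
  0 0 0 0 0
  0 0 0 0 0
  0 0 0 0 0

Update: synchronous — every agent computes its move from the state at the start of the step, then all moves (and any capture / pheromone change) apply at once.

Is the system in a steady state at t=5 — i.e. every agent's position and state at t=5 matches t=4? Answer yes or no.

yes

t=1: a0@(2,1) a1@(2,0) a2@(1,2) a3@(2,2) a4@(0,0) a5@(1,2) | pheromone: 1 0 0 0 0 / 0 0 4 0 0 / 1 1 1 0 0 / 0 0 0 0 0 / 0 0 0 0 0
t=2: a0@(1,2) a1@(2,0) a2@(1,2) a3@(1,2) a4@(0,0) a5@(1,2) | pheromone: 1 0 0 0 0 / 0 0 7 0 0 / 1 0 0 0 0 / 0 0 0 0 0 / 0 0 0 0 0
t=3: a0@(1,2) a1@(2,0) a2@(1,2) a3@(1,2) a4@(0,0) a5@(1,2) | pheromone: 1 0 0 0 0 / 0 0 10 0 0 / 1 0 0 0 0 / 0 0 0 0 0 / 0 0 0 0 0
t=4: a0@(1,2) a1@(2,0) a2@(1,2) a3@(1,2) a4@(0,0) a5@(1,2) | pheromone: 1 0 0 0 0 / 0 0 13 0 0 / 1 0 0 0 0 / 0 0 0 0 0 / 0 0 0 0 0
t=5: a0@(1,2) a1@(2,0) a2@(1,2) a3@(1,2) a4@(0,0) a5@(1,2) | pheromone: 1 0 0 0 0 / 0 0 16 0 0 / 1 0 0 0 0 / 0 0 0 0 0 / 0 0 0 0 0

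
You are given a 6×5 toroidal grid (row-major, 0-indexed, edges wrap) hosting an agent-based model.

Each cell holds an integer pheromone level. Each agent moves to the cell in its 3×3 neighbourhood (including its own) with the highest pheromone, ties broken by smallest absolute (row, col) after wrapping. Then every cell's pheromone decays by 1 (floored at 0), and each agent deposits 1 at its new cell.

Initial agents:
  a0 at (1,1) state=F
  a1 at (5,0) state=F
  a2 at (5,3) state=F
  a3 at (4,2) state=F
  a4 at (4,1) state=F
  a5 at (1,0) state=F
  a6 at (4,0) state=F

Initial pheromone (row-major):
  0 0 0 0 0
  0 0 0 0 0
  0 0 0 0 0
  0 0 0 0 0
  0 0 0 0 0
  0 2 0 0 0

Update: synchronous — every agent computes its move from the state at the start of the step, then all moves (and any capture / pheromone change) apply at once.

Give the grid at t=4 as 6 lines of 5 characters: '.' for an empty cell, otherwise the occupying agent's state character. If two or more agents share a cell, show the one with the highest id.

t=1: a0@(0,0) a1@(5,1) a2@(0,2) a3@(5,1) a4@(5,1) a5@(0,0) a6@(5,1) | pheromone: 2 0 1 0 0 / 0 0 0 0 0 / 0 0 0 0 0 / 0 0 0 0 0 / 0 0 0 0 0 / 0 5 0 0 0
t=2: a0@(5,1) a1@(5,1) a2@(5,1) a3@(5,1) a4@(5,1) a5@(5,1) a6@(5,1) | pheromone: 1 0 0 0 0 / 0 0 0 0 0 / 0 0 0 0 0 / 0 0 0 0 0 / 0 0 0 0 0 / 0 11 0 0 0
t=3: a0@(5,1) a1@(5,1) a2@(5,1) a3@(5,1) a4@(5,1) a5@(5,1) a6@(5,1) | pheromone: 0 0 0 0 0 / 0 0 0 0 0 / 0 0 0 0 0 / 0 0 0 0 0 / 0 0 0 0 0 / 0 17 0 0 0
t=4: a0@(5,1) a1@(5,1) a2@(5,1) a3@(5,1) a4@(5,1) a5@(5,1) a6@(5,1) | pheromone: 0 0 0 0 0 / 0 0 0 0 0 / 0 0 0 0 0 / 0 0 0 0 0 / 0 0 0 0 0 / 0 23 0 0 0

.....
.....
.....
.....
.....
.F...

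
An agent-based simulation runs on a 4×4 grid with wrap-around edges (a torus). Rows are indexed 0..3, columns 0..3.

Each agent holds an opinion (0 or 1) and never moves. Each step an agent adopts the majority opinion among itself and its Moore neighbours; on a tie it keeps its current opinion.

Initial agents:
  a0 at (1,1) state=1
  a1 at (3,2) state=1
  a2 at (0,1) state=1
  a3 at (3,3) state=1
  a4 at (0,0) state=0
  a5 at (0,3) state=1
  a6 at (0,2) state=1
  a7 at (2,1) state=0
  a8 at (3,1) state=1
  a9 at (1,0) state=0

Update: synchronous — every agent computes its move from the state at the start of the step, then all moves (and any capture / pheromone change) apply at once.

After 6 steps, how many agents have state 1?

t=1: a0@(1,1):1 a1@(3,2):1 a2@(0,1):1 a3@(3,3):1 a4@(0,0):1 a5@(0,3):1 a6@(0,2):1 a7@(2,1):1 a8@(3,1):1 a9@(1,0):0
t=2: a0@(1,1):1 a1@(3,2):1 a2@(0,1):1 a3@(3,3):1 a4@(0,0):1 a5@(0,3):1 a6@(0,2):1 a7@(2,1):1 a8@(3,1):1 a9@(1,0):1
t=3: (unchanged — steady state)

10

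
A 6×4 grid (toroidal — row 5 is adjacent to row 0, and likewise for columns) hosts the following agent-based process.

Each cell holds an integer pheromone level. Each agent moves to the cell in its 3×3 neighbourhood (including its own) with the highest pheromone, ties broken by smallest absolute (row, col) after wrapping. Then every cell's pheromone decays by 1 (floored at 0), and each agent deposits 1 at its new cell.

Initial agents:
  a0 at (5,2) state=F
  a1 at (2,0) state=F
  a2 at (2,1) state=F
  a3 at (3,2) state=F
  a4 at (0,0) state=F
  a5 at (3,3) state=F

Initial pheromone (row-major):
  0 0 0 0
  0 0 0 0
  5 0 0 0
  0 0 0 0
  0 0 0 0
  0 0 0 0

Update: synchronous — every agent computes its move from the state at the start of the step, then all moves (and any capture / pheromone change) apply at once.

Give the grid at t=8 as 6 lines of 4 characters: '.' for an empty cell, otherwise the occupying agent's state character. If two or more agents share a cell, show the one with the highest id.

t=1: a0@(0,1) a1@(2,0) a2@(2,0) a3@(2,1) a4@(0,0) a5@(2,0) | pheromone: 1 1 0 0 / 0 0 0 0 / 7 1 0 0 / 0 0 0 0 / 0 0 0 0 / 0 0 0 0
t=2: a0@(0,0) a1@(2,0) a2@(2,0) a3@(2,0) a4@(0,0) a5@(2,0) | pheromone: 2 0 0 0 / 0 0 0 0 / 10 0 0 0 / 0 0 0 0 / 0 0 0 0 / 0 0 0 0
t=3: a0@(0,0) a1@(2,0) a2@(2,0) a3@(2,0) a4@(0,0) a5@(2,0) | pheromone: 3 0 0 0 / 0 0 0 0 / 13 0 0 0 / 0 0 0 0 / 0 0 0 0 / 0 0 0 0
t=4: a0@(0,0) a1@(2,0) a2@(2,0) a3@(2,0) a4@(0,0) a5@(2,0) | pheromone: 4 0 0 0 / 0 0 0 0 / 16 0 0 0 / 0 0 0 0 / 0 0 0 0 / 0 0 0 0
t=5: a0@(0,0) a1@(2,0) a2@(2,0) a3@(2,0) a4@(0,0) a5@(2,0) | pheromone: 5 0 0 0 / 0 0 0 0 / 19 0 0 0 / 0 0 0 0 / 0 0 0 0 / 0 0 0 0
t=6: a0@(0,0) a1@(2,0) a2@(2,0) a3@(2,0) a4@(0,0) a5@(2,0) | pheromone: 6 0 0 0 / 0 0 0 0 / 22 0 0 0 / 0 0 0 0 / 0 0 0 0 / 0 0 0 0
t=7: a0@(0,0) a1@(2,0) a2@(2,0) a3@(2,0) a4@(0,0) a5@(2,0) | pheromone: 7 0 0 0 / 0 0 0 0 / 25 0 0 0 / 0 0 0 0 / 0 0 0 0 / 0 0 0 0
t=8: a0@(0,0) a1@(2,0) a2@(2,0) a3@(2,0) a4@(0,0) a5@(2,0) | pheromone: 8 0 0 0 / 0 0 0 0 / 28 0 0 0 / 0 0 0 0 / 0 0 0 0 / 0 0 0 0

F...
....
F...
....
....
....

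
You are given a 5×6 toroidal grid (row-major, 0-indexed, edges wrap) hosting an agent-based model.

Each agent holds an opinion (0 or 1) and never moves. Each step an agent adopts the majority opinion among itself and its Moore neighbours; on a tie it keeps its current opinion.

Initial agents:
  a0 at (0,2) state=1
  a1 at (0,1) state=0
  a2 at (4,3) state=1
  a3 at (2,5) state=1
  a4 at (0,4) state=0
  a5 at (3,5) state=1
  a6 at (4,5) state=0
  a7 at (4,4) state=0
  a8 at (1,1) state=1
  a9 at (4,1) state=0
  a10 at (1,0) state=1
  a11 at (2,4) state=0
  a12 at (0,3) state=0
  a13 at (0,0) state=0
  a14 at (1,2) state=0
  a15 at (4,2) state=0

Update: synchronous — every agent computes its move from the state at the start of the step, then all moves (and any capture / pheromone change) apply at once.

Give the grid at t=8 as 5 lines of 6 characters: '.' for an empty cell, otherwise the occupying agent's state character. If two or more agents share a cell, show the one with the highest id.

00000.
000...
....11
.....0
.00000

t=1: a0@(0,2):0 a1@(0,1):0 a2@(4,3):0 a3@(2,5):1 a4@(0,4):0 a5@(3,5):0 a6@(4,5):0 a7@(4,4):0 a8@(1,1):1 a9@(4,1):0 a10@(1,0):1 a11@(2,4):1 a12@(0,3):0 a13@(0,0):0 a14@(1,2):0 a15@(4,2):0
t=2: a0@(0,2):0 a1@(0,1):0 a2@(4,3):0 a3@(2,5):1 a4@(0,4):0 a5@(3,5):0 a6@(4,5):0 a7@(4,4):0 a8@(1,1):0 a9@(4,1):0 a10@(1,0):1 a11@(2,4):1 a12@(0,3):0 a13@(0,0):0 a14@(1,2):0 a15@(4,2):0
t=3: a0@(0,2):0 a1@(0,1):0 a2@(4,3):0 a3@(2,5):1 a4@(0,4):0 a5@(3,5):0 a6@(4,5):0 a7@(4,4):0 a8@(1,1):0 a9@(4,1):0 a10@(1,0):0 a11@(2,4):1 a12@(0,3):0 a13@(0,0):0 a14@(1,2):0 a15@(4,2):0
t=4: (unchanged — steady state)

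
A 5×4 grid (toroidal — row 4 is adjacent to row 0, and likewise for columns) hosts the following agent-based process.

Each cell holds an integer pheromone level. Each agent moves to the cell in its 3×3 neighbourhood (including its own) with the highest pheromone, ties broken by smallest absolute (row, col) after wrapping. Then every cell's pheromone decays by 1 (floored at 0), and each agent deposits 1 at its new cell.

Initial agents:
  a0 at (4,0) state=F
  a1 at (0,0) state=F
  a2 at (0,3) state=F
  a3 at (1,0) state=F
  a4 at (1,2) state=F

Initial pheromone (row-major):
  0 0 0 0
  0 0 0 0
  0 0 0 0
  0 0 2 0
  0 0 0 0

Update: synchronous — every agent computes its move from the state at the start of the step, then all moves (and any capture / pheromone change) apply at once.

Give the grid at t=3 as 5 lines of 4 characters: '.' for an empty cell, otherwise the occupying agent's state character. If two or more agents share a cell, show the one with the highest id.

t=1: a0@(0,0) a1@(0,0) a2@(0,0) a3@(0,0) a4@(0,1) | pheromone: 4 1 0 0 / 0 0 0 0 / 0 0 0 0 / 0 0 1 0 / 0 0 0 0
t=2: a0@(0,0) a1@(0,0) a2@(0,0) a3@(0,0) a4@(0,0) | pheromone: 8 0 0 0 / 0 0 0 0 / 0 0 0 0 / 0 0 0 0 / 0 0 0 0
t=3: a0@(0,0) a1@(0,0) a2@(0,0) a3@(0,0) a4@(0,0) | pheromone: 12 0 0 0 / 0 0 0 0 / 0 0 0 0 / 0 0 0 0 / 0 0 0 0

F...
....
....
....
....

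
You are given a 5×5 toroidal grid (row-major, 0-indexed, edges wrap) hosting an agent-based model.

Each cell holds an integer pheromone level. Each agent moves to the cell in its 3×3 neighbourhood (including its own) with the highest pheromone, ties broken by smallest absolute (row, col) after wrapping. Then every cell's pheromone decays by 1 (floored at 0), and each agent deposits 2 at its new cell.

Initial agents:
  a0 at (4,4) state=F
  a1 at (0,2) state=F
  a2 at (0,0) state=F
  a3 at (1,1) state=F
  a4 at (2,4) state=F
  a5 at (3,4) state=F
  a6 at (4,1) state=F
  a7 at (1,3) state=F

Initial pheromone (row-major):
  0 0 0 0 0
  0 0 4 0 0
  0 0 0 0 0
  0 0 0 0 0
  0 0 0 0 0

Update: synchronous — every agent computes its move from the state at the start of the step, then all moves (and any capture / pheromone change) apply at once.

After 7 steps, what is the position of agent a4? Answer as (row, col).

(0, 0)

t=1: a0@(0,0) a1@(1,2) a2@(0,0) a3@(1,2) a4@(1,0) a5@(2,0) a6@(0,0) a7@(1,2) | pheromone: 6 0 0 0 0 / 2 0 9 0 0 / 2 0 0 0 0 / 0 0 0 0 0 / 0 0 0 0 0
t=2: a0@(0,0) a1@(1,2) a2@(0,0) a3@(1,2) a4@(0,0) a5@(1,0) a6@(0,0) a7@(1,2) | pheromone: 13 0 0 0 0 / 3 0 14 0 0 / 1 0 0 0 0 / 0 0 0 0 0 / 0 0 0 0 0
t=3: a0@(0,0) a1@(1,2) a2@(0,0) a3@(1,2) a4@(0,0) a5@(0,0) a6@(0,0) a7@(1,2) | pheromone: 22 0 0 0 0 / 2 0 19 0 0 / 0 0 0 0 0 / 0 0 0 0 0 / 0 0 0 0 0
t=4: a0@(0,0) a1@(1,2) a2@(0,0) a3@(1,2) a4@(0,0) a5@(0,0) a6@(0,0) a7@(1,2) | pheromone: 31 0 0 0 0 / 1 0 24 0 0 / 0 0 0 0 0 / 0 0 0 0 0 / 0 0 0 0 0
t=5: a0@(0,0) a1@(1,2) a2@(0,0) a3@(1,2) a4@(0,0) a5@(0,0) a6@(0,0) a7@(1,2) | pheromone: 40 0 0 0 0 / 0 0 29 0 0 / 0 0 0 0 0 / 0 0 0 0 0 / 0 0 0 0 0
t=6: a0@(0,0) a1@(1,2) a2@(0,0) a3@(1,2) a4@(0,0) a5@(0,0) a6@(0,0) a7@(1,2) | pheromone: 49 0 0 0 0 / 0 0 34 0 0 / 0 0 0 0 0 / 0 0 0 0 0 / 0 0 0 0 0
t=7: a0@(0,0) a1@(1,2) a2@(0,0) a3@(1,2) a4@(0,0) a5@(0,0) a6@(0,0) a7@(1,2) | pheromone: 58 0 0 0 0 / 0 0 39 0 0 / 0 0 0 0 0 / 0 0 0 0 0 / 0 0 0 0 0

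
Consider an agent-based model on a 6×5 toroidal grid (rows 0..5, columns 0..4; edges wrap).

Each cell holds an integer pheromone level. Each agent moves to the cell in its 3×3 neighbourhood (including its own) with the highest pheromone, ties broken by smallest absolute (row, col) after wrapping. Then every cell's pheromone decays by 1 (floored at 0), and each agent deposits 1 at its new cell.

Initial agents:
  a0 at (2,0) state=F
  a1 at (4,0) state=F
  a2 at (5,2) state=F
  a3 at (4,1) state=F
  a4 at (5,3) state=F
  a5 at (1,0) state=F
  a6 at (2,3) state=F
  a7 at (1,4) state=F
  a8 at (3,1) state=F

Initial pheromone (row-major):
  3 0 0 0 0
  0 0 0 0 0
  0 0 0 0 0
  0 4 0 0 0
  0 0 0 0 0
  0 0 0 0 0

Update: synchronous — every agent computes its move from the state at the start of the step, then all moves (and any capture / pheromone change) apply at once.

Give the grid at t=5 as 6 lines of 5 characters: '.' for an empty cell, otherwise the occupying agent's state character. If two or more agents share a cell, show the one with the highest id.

F....
.....
.....
.F...
.....
.....

t=1: a0@(3,1) a1@(3,1) a2@(0,1) a3@(3,1) a4@(0,2) a5@(0,0) a6@(1,2) a7@(0,0) a8@(3,1) | pheromone: 4 1 1 0 0 / 0 0 1 0 0 / 0 0 0 0 0 / 0 7 0 0 0 / 0 0 0 0 0 / 0 0 0 0 0
t=2: a0@(3,1) a1@(3,1) a2@(0,0) a3@(3,1) a4@(0,1) a5@(0,0) a6@(0,1) a7@(0,0) a8@(3,1) | pheromone: 6 2 0 0 0 / 0 0 0 0 0 / 0 0 0 0 0 / 0 10 0 0 0 / 0 0 0 0 0 / 0 0 0 0 0
t=3: a0@(3,1) a1@(3,1) a2@(0,0) a3@(3,1) a4@(0,0) a5@(0,0) a6@(0,0) a7@(0,0) a8@(3,1) | pheromone: 10 1 0 0 0 / 0 0 0 0 0 / 0 0 0 0 0 / 0 13 0 0 0 / 0 0 0 0 0 / 0 0 0 0 0
t=4: a0@(3,1) a1@(3,1) a2@(0,0) a3@(3,1) a4@(0,0) a5@(0,0) a6@(0,0) a7@(0,0) a8@(3,1) | pheromone: 14 0 0 0 0 / 0 0 0 0 0 / 0 0 0 0 0 / 0 16 0 0 0 / 0 0 0 0 0 / 0 0 0 0 0
t=5: a0@(3,1) a1@(3,1) a2@(0,0) a3@(3,1) a4@(0,0) a5@(0,0) a6@(0,0) a7@(0,0) a8@(3,1) | pheromone: 18 0 0 0 0 / 0 0 0 0 0 / 0 0 0 0 0 / 0 19 0 0 0 / 0 0 0 0 0 / 0 0 0 0 0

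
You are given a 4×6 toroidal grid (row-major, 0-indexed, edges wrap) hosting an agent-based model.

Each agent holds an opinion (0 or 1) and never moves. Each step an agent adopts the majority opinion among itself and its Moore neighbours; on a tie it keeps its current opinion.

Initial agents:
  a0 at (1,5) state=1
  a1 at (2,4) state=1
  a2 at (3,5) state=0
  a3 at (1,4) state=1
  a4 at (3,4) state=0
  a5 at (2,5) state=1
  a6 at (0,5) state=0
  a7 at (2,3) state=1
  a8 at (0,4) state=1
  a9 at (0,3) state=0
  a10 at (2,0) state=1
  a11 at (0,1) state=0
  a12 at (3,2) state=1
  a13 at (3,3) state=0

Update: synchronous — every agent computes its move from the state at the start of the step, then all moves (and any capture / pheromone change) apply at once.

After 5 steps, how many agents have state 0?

t=1: a0@(1,5):1 a1@(2,4):1 a2@(3,5):1 a3@(1,4):1 a4@(3,4):0 a5@(2,5):1 a6@(0,5):0 a7@(2,3):1 a8@(0,4):0 a9@(0,3):0 a10@(2,0):1 a11@(0,1):0 a12@(3,2):0 a13@(3,3):1
t=2: a0@(1,5):1 a1@(2,4):1 a2@(3,5):1 a3@(1,4):1 a4@(3,4):1 a5@(2,5):1 a6@(0,5):0 a7@(2,3):1 a8@(0,4):0 a9@(0,3):0 a10@(2,0):1 a11@(0,1):0 a12@(3,2):0 a13@(3,3):0
t=3: a0@(1,5):1 a1@(2,4):1 a2@(3,5):1 a3@(1,4):1 a4@(3,4):1 a5@(2,5):1 a6@(0,5):1 a7@(2,3):1 a8@(0,4):0 a9@(0,3):0 a10@(2,0):1 a11@(0,1):0 a12@(3,2):0 a13@(3,3):0
t=4: a0@(1,5):1 a1@(2,4):1 a2@(3,5):1 a3@(1,4):1 a4@(3,4):1 a5@(2,5):1 a6@(0,5):1 a7@(2,3):1 a8@(0,4):1 a9@(0,3):0 a10@(2,0):1 a11@(0,1):0 a12@(3,2):0 a13@(3,3):0
t=5: a0@(1,5):1 a1@(2,4):1 a2@(3,5):1 a3@(1,4):1 a4@(3,4):1 a5@(2,5):1 a6@(0,5):1 a7@(2,3):1 a8@(0,4):1 a9@(0,3):0 a10@(2,0):1 a11@(0,1):0 a12@(3,2):0 a13@(3,3):1

3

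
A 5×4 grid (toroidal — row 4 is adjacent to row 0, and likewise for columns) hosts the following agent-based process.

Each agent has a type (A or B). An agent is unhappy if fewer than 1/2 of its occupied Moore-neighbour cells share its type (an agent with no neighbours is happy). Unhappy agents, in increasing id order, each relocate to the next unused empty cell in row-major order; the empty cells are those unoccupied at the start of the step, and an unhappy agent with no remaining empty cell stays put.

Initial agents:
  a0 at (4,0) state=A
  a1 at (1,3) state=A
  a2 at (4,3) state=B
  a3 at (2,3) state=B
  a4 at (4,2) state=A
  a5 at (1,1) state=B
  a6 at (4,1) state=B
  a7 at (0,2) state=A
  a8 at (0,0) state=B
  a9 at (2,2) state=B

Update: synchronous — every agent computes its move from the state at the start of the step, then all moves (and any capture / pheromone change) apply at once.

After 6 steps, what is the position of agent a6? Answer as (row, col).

t=1: a0@(0,1):A a1@(0,3):A a2@(1,0):B a3@(2,3):B a4@(1,2):A a5@(1,1):B a6@(2,0):B a7@(2,1):A a8@(0,0):B a9@(2,2):B
t=2: a0@(0,2):A a1@(1,3):A a2@(1,0):B a3@(2,3):B a4@(1,2):A a5@(1,1):B a6@(2,0):B a7@(3,0):A a8@(0,0):B a9@(2,2):B
t=3: a0@(0,2):A a1@(0,1):A a2@(1,0):B a3@(2,3):B a4@(0,3):A a5@(1,1):B a6@(2,0):B a7@(2,1):A a8@(0,0):B a9@(2,2):B
t=4: a0@(0,2):A a1@(1,2):A a2@(1,0):B a3@(2,3):B a4@(1,3):A a5@(1,1):B a6@(2,0):B a7@(3,0):A a8@(0,0):B a9@(2,2):B
t=5: a0@(0,2):A a1@(0,1):A a2@(1,0):B a3@(2,3):B a4@(0,3):A a5@(1,1):B a6@(2,0):B a7@(2,1):A a8@(0,0):B a9@(2,2):B
t=6: a0@(0,2):A a1@(1,2):A a2@(1,0):B a3@(2,3):B a4@(1,3):A a5@(1,1):B a6@(2,0):B a7@(3,0):A a8@(0,0):B a9@(2,2):B

(2, 0)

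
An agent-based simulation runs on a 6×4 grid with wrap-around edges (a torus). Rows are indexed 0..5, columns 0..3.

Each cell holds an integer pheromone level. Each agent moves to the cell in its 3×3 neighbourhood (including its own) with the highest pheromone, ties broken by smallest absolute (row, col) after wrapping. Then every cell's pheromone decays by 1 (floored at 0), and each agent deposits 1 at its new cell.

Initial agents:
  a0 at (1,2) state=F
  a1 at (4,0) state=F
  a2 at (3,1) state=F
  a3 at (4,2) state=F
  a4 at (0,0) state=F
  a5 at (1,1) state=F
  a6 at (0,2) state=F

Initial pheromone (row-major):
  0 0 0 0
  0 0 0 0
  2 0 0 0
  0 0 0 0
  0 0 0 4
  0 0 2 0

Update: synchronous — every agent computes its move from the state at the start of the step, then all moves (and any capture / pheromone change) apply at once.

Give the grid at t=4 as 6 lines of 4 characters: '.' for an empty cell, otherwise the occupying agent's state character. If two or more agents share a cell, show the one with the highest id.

F...
....
F...
....
...F
....

t=1: a0@(0,1) a1@(4,3) a2@(2,0) a3@(4,3) a4@(0,0) a5@(2,0) a6@(5,2) | pheromone: 1 1 0 0 / 0 0 0 0 / 3 0 0 0 / 0 0 0 0 / 0 0 0 5 / 0 0 2 0
t=2: a0@(5,2) a1@(4,3) a2@(2,0) a3@(4,3) a4@(0,0) a5@(2,0) a6@(4,3) | pheromone: 1 0 0 0 / 0 0 0 0 / 4 0 0 0 / 0 0 0 0 / 0 0 0 7 / 0 0 2 0
t=3: a0@(4,3) a1@(4,3) a2@(2,0) a3@(4,3) a4@(0,0) a5@(2,0) a6@(4,3) | pheromone: 1 0 0 0 / 0 0 0 0 / 5 0 0 0 / 0 0 0 0 / 0 0 0 10 / 0 0 1 0
t=4: a0@(4,3) a1@(4,3) a2@(2,0) a3@(4,3) a4@(0,0) a5@(2,0) a6@(4,3) | pheromone: 1 0 0 0 / 0 0 0 0 / 6 0 0 0 / 0 0 0 0 / 0 0 0 13 / 0 0 0 0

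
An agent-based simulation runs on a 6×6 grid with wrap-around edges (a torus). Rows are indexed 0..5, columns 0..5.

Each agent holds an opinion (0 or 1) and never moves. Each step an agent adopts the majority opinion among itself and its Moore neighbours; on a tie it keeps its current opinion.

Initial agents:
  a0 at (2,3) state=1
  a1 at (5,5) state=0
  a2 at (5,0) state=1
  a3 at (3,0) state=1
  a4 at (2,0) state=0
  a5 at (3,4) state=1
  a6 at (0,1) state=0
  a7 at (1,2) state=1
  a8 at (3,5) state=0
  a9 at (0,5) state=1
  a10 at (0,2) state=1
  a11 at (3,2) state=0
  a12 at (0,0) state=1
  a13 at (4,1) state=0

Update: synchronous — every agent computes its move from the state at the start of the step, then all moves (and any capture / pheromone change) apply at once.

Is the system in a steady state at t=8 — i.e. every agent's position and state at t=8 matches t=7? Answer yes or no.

t=1: a0@(2,3):1 a1@(5,5):1 a2@(5,0):1 a3@(3,0):0 a4@(2,0):0 a5@(3,4):1 a6@(0,1):1 a7@(1,2):1 a8@(3,5):0 a9@(0,5):1 a10@(0,2):1 a11@(3,2):0 a12@(0,0):1 a13@(4,1):0
t=2: (unchanged — steady state)

yes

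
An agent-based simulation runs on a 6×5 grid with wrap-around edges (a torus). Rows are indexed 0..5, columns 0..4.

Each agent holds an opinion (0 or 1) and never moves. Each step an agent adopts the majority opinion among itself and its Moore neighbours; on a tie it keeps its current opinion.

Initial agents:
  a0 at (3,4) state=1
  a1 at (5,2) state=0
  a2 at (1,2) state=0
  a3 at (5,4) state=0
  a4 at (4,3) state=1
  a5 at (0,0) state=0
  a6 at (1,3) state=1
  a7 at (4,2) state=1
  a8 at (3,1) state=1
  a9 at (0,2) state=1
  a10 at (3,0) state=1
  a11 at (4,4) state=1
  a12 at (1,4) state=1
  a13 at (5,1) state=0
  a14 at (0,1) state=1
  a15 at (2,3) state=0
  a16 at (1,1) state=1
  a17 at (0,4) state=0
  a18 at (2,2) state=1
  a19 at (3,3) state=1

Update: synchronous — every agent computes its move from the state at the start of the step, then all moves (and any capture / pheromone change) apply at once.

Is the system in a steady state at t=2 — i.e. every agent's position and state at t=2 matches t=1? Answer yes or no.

t=1: a0@(3,4):1 a1@(5,2):1 a2@(1,2):1 a3@(5,4):0 a4@(4,3):1 a5@(0,0):0 a6@(1,3):1 a7@(4,2):1 a8@(3,1):1 a9@(0,2):1 a10@(3,0):1 a11@(4,4):1 a12@(1,4):0 a13@(5,1):0 a14@(0,1):0 a15@(2,3):1 a16@(1,1):1 a17@(0,4):0 a18@(2,2):1 a19@(3,3):1
t=2: a0@(3,4):1 a1@(5,2):1 a2@(1,2):1 a3@(5,4):0 a4@(4,3):1 a5@(0,0):0 a6@(1,3):1 a7@(4,2):1 a8@(3,1):1 a9@(0,2):1 a10@(3,0):1 a11@(4,4):1 a12@(1,4):0 a13@(5,1):0 a14@(0,1):1 a15@(2,3):1 a16@(1,1):1 a17@(0,4):0 a18@(2,2):1 a19@(3,3):1

no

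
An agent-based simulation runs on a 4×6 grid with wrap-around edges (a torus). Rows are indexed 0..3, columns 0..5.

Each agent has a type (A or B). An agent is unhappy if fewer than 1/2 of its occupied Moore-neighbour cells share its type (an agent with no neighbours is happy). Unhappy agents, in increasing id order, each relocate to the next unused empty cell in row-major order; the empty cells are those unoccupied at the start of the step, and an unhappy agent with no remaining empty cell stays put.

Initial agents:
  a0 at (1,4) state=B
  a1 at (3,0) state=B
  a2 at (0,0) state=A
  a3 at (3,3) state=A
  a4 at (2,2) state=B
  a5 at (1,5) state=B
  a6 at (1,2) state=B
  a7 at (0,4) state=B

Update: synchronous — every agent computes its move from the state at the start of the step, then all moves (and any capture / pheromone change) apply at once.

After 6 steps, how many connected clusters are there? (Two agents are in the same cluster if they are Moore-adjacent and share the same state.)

t=1: a0@(1,4):B a1@(0,1):B a2@(0,2):A a3@(0,3):A a4@(2,2):B a5@(1,5):B a6@(1,2):B a7@(0,4):B
t=2: a0@(1,4):B a1@(0,1):B a2@(0,0):A a3@(0,5):A a4@(2,2):B a5@(1,5):B a6@(1,2):B a7@(0,4):B
t=3: a0@(1,4):B a1@(0,1):B a2@(0,2):A a3@(0,3):A a4@(2,2):B a5@(1,5):B a6@(1,2):B a7@(0,4):B
t=4: a0@(1,4):B a1@(0,1):B a2@(0,0):A a3@(0,5):A a4@(2,2):B a5@(1,5):B a6@(1,2):B a7@(0,4):B
t=5: a0@(1,4):B a1@(0,1):B a2@(0,2):A a3@(0,3):A a4@(2,2):B a5@(1,5):B a6@(1,2):B a7@(0,4):B
t=6: a0@(1,4):B a1@(0,1):B a2@(0,0):A a3@(0,5):A a4@(2,2):B a5@(1,5):B a6@(1,2):B a7@(0,4):B

3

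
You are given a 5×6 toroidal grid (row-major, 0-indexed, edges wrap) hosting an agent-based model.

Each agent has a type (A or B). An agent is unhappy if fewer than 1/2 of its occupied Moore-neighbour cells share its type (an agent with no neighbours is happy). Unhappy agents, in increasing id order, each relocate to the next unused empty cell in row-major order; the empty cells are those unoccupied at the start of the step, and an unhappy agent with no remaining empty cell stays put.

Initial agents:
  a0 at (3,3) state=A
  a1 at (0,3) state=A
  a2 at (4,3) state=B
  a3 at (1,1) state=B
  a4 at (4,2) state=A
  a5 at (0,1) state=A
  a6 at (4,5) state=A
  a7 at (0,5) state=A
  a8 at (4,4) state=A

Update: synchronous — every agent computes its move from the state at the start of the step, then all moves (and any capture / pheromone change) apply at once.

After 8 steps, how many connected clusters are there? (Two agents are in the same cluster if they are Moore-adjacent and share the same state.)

t=1: a0@(3,3):A a1@(0,3):A a2@(0,0):B a3@(0,2):B a4@(4,2):A a5@(0,1):A a6@(4,5):A a7@(0,5):A a8@(4,4):A
t=2: a0@(3,3):A a1@(0,3):A a2@(0,4):B a3@(1,0):B a4@(4,2):A a5@(1,1):A a6@(4,5):A a7@(0,5):A a8@(4,4):A
t=3: a0@(3,3):A a1@(0,3):A a2@(0,0):B a3@(0,1):B a4@(4,2):A a5@(0,2):A a6@(4,5):A a7@(0,5):A a8@(4,4):A
t=4: a0@(3,3):A a1@(0,3):A a2@(0,4):B a3@(1,0):B a4@(4,2):A a5@(0,2):A a6@(4,5):A a7@(0,5):A a8@(4,4):A
t=5: a0@(3,3):A a1@(0,3):A a2@(0,0):B a3@(0,1):B a4@(4,2):A a5@(0,2):A a6@(4,5):A a7@(0,5):A a8@(4,4):A
t=6: a0@(3,3):A a1@(0,3):A a2@(0,4):B a3@(1,0):B a4@(4,2):A a5@(0,2):A a6@(4,5):A a7@(0,5):A a8@(4,4):A
t=7: a0@(3,3):A a1@(0,3):A a2@(0,0):B a3@(0,1):B a4@(4,2):A a5@(0,2):A a6@(4,5):A a7@(0,5):A a8@(4,4):A
t=8: a0@(3,3):A a1@(0,3):A a2@(0,4):B a3@(1,0):B a4@(4,2):A a5@(0,2):A a6@(4,5):A a7@(0,5):A a8@(4,4):A

3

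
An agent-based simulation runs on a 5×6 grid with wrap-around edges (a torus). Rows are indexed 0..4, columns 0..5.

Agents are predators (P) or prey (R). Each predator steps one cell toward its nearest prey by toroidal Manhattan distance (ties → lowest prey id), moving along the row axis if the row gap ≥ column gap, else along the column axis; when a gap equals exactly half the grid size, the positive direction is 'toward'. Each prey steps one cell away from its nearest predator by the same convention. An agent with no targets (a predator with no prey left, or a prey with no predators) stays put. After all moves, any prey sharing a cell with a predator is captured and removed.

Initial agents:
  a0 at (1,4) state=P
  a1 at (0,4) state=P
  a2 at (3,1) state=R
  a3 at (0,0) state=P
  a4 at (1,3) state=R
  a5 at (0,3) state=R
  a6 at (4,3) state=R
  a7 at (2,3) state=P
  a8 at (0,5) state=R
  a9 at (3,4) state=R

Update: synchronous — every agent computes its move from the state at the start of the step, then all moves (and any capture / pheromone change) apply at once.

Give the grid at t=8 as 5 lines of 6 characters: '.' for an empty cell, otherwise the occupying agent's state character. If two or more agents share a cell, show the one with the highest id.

t=1: a0@(1,3):P a1@(0,3):P a2@(2,1):R a3@(0,5):P a4@(1,2):R a5@(0,2):R a6@(3,3):R a7@(1,3):P a8@(0,0):R a9@(4,4):R
t=2: a0@(1,2):P a1@(0,2):P a2@(2,0):R a3@(0,0):P a4@(1,1):R a5@(0,1):R a6@(4,3):R a7@(1,2):P a8@(0,1):R a9@(3,4):R
t=3: a0@(1,1):P a1@(0,1):P a2@(3,0):R a3@(0,1):P a4@(1,0):R a5@(0,0):R a6@(3,3):R a7@(1,1):P a8@(0,0):R a9@(4,4):R
t=4: a0@(1,0):P a1@(0,0):P a2@(4,0):R a3@(0,0):P a4@(1,5):R a5@(0,5):R a6@(4,3):R a7@(1,0):P a8@(0,5):R a9@(4,3):R
t=5: a0@(1,5):P a1@(4,0):P a2@(3,0):R a3@(4,0):P a4@(1,4):R a5@(0,4):R a6@(4,2):R a7@(1,5):P a8@(0,4):R a9@(4,2):R
t=6: a0@(1,4):P a1@(3,0):P a2@(2,0):R a3@(3,0):P a4@(1,3):R a5@(4,4):R a6@(4,3):R a7@(1,4):P a8@(4,4):R a9@(4,3):R
t=7: a0@(1,3):P a1@(2,0):P a2@(1,0):R a3@(2,0):P a4@(1,2):R a5@(3,4):R a6@(3,3):R a7@(1,3):P a8@(3,4):R a9@(3,3):R
t=8: a0@(1,2):P a1@(1,0):P a2@(0,0):R a3@(1,0):P a4@(1,1):R a5@(4,4):R a6@(4,3):R a7@(1,2):P a8@(4,4):R a9@(4,3):R

R.....
PRP...
......
......
...RR.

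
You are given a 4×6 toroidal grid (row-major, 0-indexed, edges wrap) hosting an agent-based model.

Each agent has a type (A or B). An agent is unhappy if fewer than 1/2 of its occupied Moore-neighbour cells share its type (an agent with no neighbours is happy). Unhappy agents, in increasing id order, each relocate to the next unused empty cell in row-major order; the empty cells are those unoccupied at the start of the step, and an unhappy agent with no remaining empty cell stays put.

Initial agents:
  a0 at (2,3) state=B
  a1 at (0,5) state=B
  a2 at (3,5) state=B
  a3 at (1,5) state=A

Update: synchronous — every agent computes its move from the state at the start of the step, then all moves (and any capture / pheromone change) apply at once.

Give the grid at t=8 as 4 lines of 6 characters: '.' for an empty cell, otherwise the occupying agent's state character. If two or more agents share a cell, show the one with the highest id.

t=1: a0@(2,3):B a1@(0,5):B a2@(3,5):B a3@(0,0):A
t=2: a0@(2,3):B a1@(0,5):B a2@(3,5):B a3@(0,1):A
t=3: (unchanged — steady state)

.A...B
......
...B..
.....B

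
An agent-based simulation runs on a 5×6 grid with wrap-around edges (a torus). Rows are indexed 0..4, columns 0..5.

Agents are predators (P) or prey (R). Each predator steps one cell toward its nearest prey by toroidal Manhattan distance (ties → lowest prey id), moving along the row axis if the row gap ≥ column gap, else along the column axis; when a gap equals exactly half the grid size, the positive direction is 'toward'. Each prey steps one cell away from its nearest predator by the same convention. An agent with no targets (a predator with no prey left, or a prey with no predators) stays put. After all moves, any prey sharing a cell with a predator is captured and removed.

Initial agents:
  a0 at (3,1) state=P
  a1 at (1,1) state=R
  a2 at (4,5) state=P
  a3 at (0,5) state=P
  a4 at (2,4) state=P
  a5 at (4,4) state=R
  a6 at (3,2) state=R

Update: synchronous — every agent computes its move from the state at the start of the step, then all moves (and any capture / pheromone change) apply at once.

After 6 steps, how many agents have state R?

t=1: a0@(3,2):P a1@(0,1):R a2@(4,4):P a3@(4,5):P a4@(3,4):P a5@(4,3):R a6@(3,3):R
t=2: a0@(3,3):P a1@(1,1):R a2@(4,3):P a3@(4,4):P a4@(3,3):P a5@(4,2):R a6@(3,4):R
t=3: a0@(3,4):P a1@(0,1):R a2@(4,2):P a3@(3,4):P a4@(3,4):P a5@(4,1):R a6@(3,5):R
t=4: a0@(3,5):P a1@(1,1):R a2@(4,1):P a3@(3,5):P a4@(3,5):P a5@(4,0):R a6@(3,0):R
t=5: a0@(3,0):P a1@(2,1):R a2@(4,0):P a3@(3,0):P a4@(3,0):P a5@(4,5):R a6@(3,1):R
t=6: a0@(3,1):P a1@(1,1):R a2@(4,5):P a3@(3,1):P a4@(3,1):P a5@(4,4):R a6@(3,2):R

3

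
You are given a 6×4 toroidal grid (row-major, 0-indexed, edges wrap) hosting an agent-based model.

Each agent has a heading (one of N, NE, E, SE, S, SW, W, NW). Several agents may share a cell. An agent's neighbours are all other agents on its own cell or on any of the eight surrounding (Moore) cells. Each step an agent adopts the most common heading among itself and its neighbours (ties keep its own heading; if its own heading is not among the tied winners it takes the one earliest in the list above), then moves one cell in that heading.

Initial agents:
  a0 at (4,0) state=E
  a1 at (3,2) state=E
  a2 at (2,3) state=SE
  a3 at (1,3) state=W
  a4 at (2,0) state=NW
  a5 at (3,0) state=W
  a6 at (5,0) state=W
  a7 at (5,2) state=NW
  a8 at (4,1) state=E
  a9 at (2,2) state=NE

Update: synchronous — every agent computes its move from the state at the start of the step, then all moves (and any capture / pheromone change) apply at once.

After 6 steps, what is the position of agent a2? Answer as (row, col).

t=1: a0@(4,1):E a1@(3,3):E a2@(2,2):W a3@(1,2):W a4@(2,3):W a5@(3,1):E a6@(5,1):E a7@(4,1):NW a8@(4,2):E a9@(1,3):NE
t=2: a0@(4,2):E a1@(3,0):E a2@(2,1):W a3@(1,1):W a4@(2,2):W a5@(3,2):E a6@(5,2):E a7@(4,2):E a8@(4,3):E a9@(1,2):W
t=3: a0@(4,3):E a1@(3,1):E a2@(2,0):W a3@(1,0):W a4@(2,1):W a5@(3,3):E a6@(5,3):E a7@(4,3):E a8@(4,0):E a9@(1,1):W
t=4: a0@(4,0):E a1@(3,2):E a2@(2,3):W a3@(1,3):W a4@(2,0):W a5@(3,0):E a6@(5,0):E a7@(4,0):E a8@(4,1):E a9@(1,0):W
t=5: a0@(4,1):E a1@(3,3):E a2@(2,2):W a3@(1,2):W a4@(2,3):W a5@(3,1):E a6@(5,1):E a7@(4,1):E a8@(4,2):E a9@(1,3):W
t=6: a0@(4,2):E a1@(3,0):E a2@(2,1):W a3@(1,1):W a4@(2,2):W a5@(3,2):E a6@(5,2):E a7@(4,2):E a8@(4,3):E a9@(1,2):W

(2, 1)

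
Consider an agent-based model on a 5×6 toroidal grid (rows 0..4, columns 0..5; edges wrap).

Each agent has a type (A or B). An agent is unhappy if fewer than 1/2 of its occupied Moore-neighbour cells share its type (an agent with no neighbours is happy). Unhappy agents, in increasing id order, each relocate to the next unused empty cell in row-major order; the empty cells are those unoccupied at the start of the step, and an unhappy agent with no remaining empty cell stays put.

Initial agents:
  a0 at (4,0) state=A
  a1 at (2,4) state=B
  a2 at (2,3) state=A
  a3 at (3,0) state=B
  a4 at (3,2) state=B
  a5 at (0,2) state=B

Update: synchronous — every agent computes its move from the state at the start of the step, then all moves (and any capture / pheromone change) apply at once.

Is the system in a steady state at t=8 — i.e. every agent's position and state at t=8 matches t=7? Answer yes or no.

t=1: a0@(0,0):A a1@(0,1):B a2@(0,3):A a3@(0,4):B a4@(0,5):B a5@(0,2):B
t=2: a0@(1,0):A a1@(0,1):B a2@(1,1):A a3@(0,4):B a4@(0,5):B a5@(0,2):B
t=3: a0@(0,0):A a1@(0,3):B a2@(1,2):A a3@(0,4):B a4@(0,5):B a5@(0,2):B
t=4: a0@(0,1):A a1@(0,3):B a2@(1,0):A a3@(0,4):B a4@(0,5):B a5@(0,2):B
t=5: (unchanged — steady state)

yes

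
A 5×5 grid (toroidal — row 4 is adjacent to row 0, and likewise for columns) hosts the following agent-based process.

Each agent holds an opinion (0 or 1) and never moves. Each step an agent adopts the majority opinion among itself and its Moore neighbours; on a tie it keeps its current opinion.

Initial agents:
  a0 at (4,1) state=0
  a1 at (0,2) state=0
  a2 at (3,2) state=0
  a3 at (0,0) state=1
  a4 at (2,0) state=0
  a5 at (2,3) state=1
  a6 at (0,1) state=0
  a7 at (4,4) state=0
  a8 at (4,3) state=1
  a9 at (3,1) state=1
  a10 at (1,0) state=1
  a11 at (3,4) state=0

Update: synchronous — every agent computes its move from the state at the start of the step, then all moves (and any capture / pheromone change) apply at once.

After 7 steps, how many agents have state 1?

t=1: a0@(4,1):0 a1@(0,2):0 a2@(3,2):1 a3@(0,0):0 a4@(2,0):0 a5@(2,3):0 a6@(0,1):0 a7@(4,4):0 a8@(4,3):0 a9@(3,1):0 a10@(1,0):1 a11@(3,4):0
t=2: a0@(4,1):0 a1@(0,2):0 a2@(3,2):0 a3@(0,0):0 a4@(2,0):0 a5@(2,3):0 a6@(0,1):0 a7@(4,4):0 a8@(4,3):0 a9@(3,1):0 a10@(1,0):0 a11@(3,4):0
t=3: (unchanged — steady state)

0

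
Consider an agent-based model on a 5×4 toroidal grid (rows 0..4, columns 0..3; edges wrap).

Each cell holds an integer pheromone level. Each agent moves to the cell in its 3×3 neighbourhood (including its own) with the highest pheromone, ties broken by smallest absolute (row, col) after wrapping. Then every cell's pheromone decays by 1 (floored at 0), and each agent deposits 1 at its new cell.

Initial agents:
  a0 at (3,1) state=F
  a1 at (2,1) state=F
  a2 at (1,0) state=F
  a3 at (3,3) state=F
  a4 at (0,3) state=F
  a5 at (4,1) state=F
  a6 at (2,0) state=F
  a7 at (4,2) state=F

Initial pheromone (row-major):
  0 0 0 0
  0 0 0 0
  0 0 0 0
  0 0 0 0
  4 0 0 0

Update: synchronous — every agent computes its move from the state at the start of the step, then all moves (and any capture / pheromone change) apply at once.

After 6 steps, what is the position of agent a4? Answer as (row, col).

t=1: a0@(4,0) a1@(1,0) a2@(0,0) a3@(4,0) a4@(4,0) a5@(4,0) a6@(1,0) a7@(0,1) | pheromone: 1 1 0 0 / 2 0 0 0 / 0 0 0 0 / 0 0 0 0 / 7 0 0 0
t=2: a0@(4,0) a1@(1,0) a2@(4,0) a3@(4,0) a4@(4,0) a5@(4,0) a6@(1,0) a7@(4,0) | pheromone: 0 0 0 0 / 3 0 0 0 / 0 0 0 0 / 0 0 0 0 / 12 0 0 0
t=3: a0@(4,0) a1@(1,0) a2@(4,0) a3@(4,0) a4@(4,0) a5@(4,0) a6@(1,0) a7@(4,0) | pheromone: 0 0 0 0 / 4 0 0 0 / 0 0 0 0 / 0 0 0 0 / 17 0 0 0
t=4: a0@(4,0) a1@(1,0) a2@(4,0) a3@(4,0) a4@(4,0) a5@(4,0) a6@(1,0) a7@(4,0) | pheromone: 0 0 0 0 / 5 0 0 0 / 0 0 0 0 / 0 0 0 0 / 22 0 0 0
t=5: a0@(4,0) a1@(1,0) a2@(4,0) a3@(4,0) a4@(4,0) a5@(4,0) a6@(1,0) a7@(4,0) | pheromone: 0 0 0 0 / 6 0 0 0 / 0 0 0 0 / 0 0 0 0 / 27 0 0 0
t=6: a0@(4,0) a1@(1,0) a2@(4,0) a3@(4,0) a4@(4,0) a5@(4,0) a6@(1,0) a7@(4,0) | pheromone: 0 0 0 0 / 7 0 0 0 / 0 0 0 0 / 0 0 0 0 / 32 0 0 0

(4, 0)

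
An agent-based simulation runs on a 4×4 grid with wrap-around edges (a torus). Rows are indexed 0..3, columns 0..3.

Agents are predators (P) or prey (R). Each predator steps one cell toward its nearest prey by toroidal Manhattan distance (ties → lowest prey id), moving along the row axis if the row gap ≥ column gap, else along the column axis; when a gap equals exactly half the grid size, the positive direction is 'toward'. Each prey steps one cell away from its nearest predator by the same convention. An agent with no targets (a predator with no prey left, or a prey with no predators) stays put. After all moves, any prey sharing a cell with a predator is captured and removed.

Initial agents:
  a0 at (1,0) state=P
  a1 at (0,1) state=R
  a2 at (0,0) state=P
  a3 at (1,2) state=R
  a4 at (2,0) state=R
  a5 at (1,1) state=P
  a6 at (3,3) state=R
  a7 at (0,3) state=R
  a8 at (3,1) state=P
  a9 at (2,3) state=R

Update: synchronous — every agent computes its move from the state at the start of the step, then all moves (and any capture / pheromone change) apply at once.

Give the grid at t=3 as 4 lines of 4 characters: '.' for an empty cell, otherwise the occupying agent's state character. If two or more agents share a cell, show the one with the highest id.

t=1: a0@(2,0):P a1@(0,2):R a2@(0,1):P a3@(1,3):R a4@(3,0):R a5@(0,1):P a6@(2,3):R a7@(0,2):R a8@(0,1):P a9@(3,3):R
t=2: a0@(3,0):P a1@(0,3):R a2@(0,2):P a3@(0,3):R a4@(0,0):R a5@(0,2):P a6@(2,2):R a7@(0,3):R a8@(0,2):P a9@(0,3):R
t=3: a0@(0,0):P a2@(0,3):P a4@(1,0):R a5@(0,3):P a6@(1,2):R a8@(0,3):P

P..P
R.R.
....
....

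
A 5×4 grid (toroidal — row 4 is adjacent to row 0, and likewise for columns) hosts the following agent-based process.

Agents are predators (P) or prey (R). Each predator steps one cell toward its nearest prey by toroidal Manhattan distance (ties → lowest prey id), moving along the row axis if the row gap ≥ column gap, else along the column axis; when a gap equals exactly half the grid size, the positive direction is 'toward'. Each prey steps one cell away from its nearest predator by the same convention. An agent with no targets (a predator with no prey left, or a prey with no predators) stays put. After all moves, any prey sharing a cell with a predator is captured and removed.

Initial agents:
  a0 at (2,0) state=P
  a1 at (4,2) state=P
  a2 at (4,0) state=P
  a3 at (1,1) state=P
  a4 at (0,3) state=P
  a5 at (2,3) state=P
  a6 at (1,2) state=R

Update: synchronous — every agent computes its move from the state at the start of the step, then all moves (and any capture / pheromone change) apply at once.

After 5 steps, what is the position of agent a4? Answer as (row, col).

(1, 3)

t=1: a0@(2,1):P a1@(0,2):P a2@(0,0):P a3@(1,2):P a4@(1,3):P a5@(1,3):P
t=2: (unchanged — steady state)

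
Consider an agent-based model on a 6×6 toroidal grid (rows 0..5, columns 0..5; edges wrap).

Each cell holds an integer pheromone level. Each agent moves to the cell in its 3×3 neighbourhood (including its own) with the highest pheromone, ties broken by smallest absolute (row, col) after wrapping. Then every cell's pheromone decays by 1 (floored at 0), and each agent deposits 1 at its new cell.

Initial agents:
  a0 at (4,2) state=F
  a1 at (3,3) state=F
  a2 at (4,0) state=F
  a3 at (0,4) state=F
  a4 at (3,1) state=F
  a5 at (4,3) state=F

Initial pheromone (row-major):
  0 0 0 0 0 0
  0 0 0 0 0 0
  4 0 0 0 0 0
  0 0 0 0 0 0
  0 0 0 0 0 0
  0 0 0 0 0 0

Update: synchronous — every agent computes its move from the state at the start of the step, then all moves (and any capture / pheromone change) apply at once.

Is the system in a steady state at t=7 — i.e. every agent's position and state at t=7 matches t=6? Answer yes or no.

t=1: a0@(3,1) a1@(2,2) a2@(3,0) a3@(0,3) a4@(2,0) a5@(3,2) | pheromone: 0 0 0 1 0 0 / 0 0 0 0 0 0 / 4 0 1 0 0 0 / 1 1 1 0 0 0 / 0 0 0 0 0 0 / 0 0 0 0 0 0
t=2: a0@(2,0) a1@(2,2) a2@(2,0) a3@(0,3) a4@(2,0) a5@(2,2) | pheromone: 0 0 0 1 0 0 / 0 0 0 0 0 0 / 6 0 2 0 0 0 / 0 0 0 0 0 0 / 0 0 0 0 0 0 / 0 0 0 0 0 0
t=3: a0@(2,0) a1@(2,2) a2@(2,0) a3@(0,3) a4@(2,0) a5@(2,2) | pheromone: 0 0 0 1 0 0 / 0 0 0 0 0 0 / 8 0 3 0 0 0 / 0 0 0 0 0 0 / 0 0 0 0 0 0 / 0 0 0 0 0 0
t=4: a0@(2,0) a1@(2,2) a2@(2,0) a3@(0,3) a4@(2,0) a5@(2,2) | pheromone: 0 0 0 1 0 0 / 0 0 0 0 0 0 / 10 0 4 0 0 0 / 0 0 0 0 0 0 / 0 0 0 0 0 0 / 0 0 0 0 0 0
t=5: a0@(2,0) a1@(2,2) a2@(2,0) a3@(0,3) a4@(2,0) a5@(2,2) | pheromone: 0 0 0 1 0 0 / 0 0 0 0 0 0 / 12 0 5 0 0 0 / 0 0 0 0 0 0 / 0 0 0 0 0 0 / 0 0 0 0 0 0
t=6: a0@(2,0) a1@(2,2) a2@(2,0) a3@(0,3) a4@(2,0) a5@(2,2) | pheromone: 0 0 0 1 0 0 / 0 0 0 0 0 0 / 14 0 6 0 0 0 / 0 0 0 0 0 0 / 0 0 0 0 0 0 / 0 0 0 0 0 0
t=7: a0@(2,0) a1@(2,2) a2@(2,0) a3@(0,3) a4@(2,0) a5@(2,2) | pheromone: 0 0 0 1 0 0 / 0 0 0 0 0 0 / 16 0 7 0 0 0 / 0 0 0 0 0 0 / 0 0 0 0 0 0 / 0 0 0 0 0 0

yes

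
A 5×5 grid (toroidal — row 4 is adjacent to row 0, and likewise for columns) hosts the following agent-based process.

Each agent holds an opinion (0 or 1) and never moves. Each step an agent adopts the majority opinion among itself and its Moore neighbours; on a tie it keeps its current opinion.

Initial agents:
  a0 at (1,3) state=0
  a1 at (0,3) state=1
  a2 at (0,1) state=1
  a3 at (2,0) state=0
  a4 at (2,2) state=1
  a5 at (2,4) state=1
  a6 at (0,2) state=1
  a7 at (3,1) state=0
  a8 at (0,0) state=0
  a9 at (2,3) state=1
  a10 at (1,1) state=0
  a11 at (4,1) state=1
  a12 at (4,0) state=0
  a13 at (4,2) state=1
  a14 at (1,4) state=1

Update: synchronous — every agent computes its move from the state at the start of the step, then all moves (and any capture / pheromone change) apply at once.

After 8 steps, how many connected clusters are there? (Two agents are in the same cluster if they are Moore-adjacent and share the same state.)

2

t=1: a0@(1,3):1 a1@(0,3):1 a2@(0,1):1 a3@(2,0):0 a4@(2,2):0 a5@(2,4):1 a6@(0,2):1 a7@(3,1):0 a8@(0,0):0 a9@(2,3):1 a10@(1,1):0 a11@(4,1):1 a12@(4,0):0 a13@(4,2):1 a14@(1,4):1
t=2: (unchanged — steady state)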